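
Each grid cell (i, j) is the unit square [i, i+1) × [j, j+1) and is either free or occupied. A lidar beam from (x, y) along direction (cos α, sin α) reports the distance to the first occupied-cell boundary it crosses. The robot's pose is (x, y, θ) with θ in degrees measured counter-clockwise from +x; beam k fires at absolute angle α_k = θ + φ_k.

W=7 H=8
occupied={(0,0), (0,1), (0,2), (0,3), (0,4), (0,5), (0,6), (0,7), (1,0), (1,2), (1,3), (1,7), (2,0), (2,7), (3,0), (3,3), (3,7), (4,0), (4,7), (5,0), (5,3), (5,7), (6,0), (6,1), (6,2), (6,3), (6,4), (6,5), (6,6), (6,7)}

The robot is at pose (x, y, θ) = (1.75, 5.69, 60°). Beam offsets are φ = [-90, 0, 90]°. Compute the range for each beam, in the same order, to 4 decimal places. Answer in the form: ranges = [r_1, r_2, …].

beam 1: φ=-90°, α=330°
  direction (0.8660, -0.5000); cell (1,5); t to first gridline: x 0.2887, y 1.3800 (then +1.1547 / +2.0000)
    (2,5) via x @ 0.2887
    (2,4) via y @ 1.3800
    (3,4) via x @ 1.4434
    (4,4) via x @ 2.5981
    (4,3) via y @ 3.3800
    (5,3) via x @ 3.7528  # hit
  → r_1 = 3.7528
beam 2: φ=0°, α=60°
  direction (0.5000, 0.8660); cell (1,5); t to first gridline: x 0.5000, y 0.3580 (then +2.0000 / +1.1547)
    (1,6) via y @ 0.3580
    (2,6) via x @ 0.5000
    (2,7) via y @ 1.5127  # hit
  → r_2 = 1.5127
beam 3: φ=90°, α=150°
  direction (-0.8660, 0.5000); cell (1,5); t to first gridline: x 0.8660, y 0.6200 (then +1.1547 / +2.0000)
    (1,6) via y @ 0.6200
    (0,6) via x @ 0.8660  # hit
  → r_3 = 0.8660

ranges = [3.7528, 1.5127, 0.8660]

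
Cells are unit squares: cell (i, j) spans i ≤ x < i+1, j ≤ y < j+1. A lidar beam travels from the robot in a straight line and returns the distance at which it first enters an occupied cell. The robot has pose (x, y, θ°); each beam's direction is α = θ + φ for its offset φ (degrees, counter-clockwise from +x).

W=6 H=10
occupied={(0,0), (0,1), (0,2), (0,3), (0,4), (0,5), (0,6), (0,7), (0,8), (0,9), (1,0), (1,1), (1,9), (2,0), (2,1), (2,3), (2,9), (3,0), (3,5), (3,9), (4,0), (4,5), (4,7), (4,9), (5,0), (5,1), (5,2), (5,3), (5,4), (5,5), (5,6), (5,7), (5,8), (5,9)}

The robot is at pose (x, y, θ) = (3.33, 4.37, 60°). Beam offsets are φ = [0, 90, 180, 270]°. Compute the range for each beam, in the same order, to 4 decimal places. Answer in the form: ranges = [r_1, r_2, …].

beam 1: φ=0°, α=60°
  direction (0.5000, 0.8660); cell (3,4); t to first gridline: x 1.3400, y 0.7275 (then +2.0000 / +1.1547)
    (3,5) via y @ 0.7275  # hit
  → r_1 = 0.7275
beam 2: φ=90°, α=150°
  direction (-0.8660, 0.5000); cell (3,4); t to first gridline: x 0.3811, y 1.2600 (then +1.1547 / +2.0000)
    (2,4) via x @ 0.3811
    (2,5) via y @ 1.2600
    (1,5) via x @ 1.5358
    (0,5) via x @ 2.6905  # hit
  → r_2 = 2.6905
beam 3: φ=180°, α=240°
  direction (-0.5000, -0.8660); cell (3,4); t to first gridline: x 0.6600, y 0.4272 (then +2.0000 / +1.1547)
    (3,3) via y @ 0.4272
    (2,3) via x @ 0.6600  # hit
  → r_3 = 0.6600
beam 4: φ=270°, α=330°
  direction (0.8660, -0.5000); cell (3,4); t to first gridline: x 0.7736, y 0.7400 (then +1.1547 / +2.0000)
    (3,3) via y @ 0.7400
    (4,3) via x @ 0.7736
    (5,3) via x @ 1.9283  # hit
  → r_4 = 1.9283

ranges = [0.7275, 2.6905, 0.6600, 1.9283]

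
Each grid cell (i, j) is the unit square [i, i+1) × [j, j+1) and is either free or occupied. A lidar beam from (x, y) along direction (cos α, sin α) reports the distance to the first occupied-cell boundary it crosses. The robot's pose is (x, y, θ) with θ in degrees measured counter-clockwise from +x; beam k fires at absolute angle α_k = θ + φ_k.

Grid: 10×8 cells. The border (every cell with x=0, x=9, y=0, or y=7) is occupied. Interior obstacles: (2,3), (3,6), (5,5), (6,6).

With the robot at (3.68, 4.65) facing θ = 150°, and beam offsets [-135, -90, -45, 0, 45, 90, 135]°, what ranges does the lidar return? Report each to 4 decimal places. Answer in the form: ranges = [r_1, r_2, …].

ranges = [1.3666, 2.7135, 1.3976, 3.0946, 2.7745, 1.3600, 3.7788]

beam 1: φ=-135°, α=15°
  d=(0.9659,0.2588)  start (3,4)  tX=0.3313 tY=1.3523  stride 1/|dx|=1.0353 1/|dy|=3.8637
    cross x-line → (4,4), t=0.3313
    cross y-line → (4,5), t=1.3523
    cross x-line → (5,5), t=1.3666 (wall)
  → r_1 = 1.3666
beam 2: φ=-90°, α=60°
  d=(0.5000,0.8660)  start (3,4)  tX=0.6400 tY=0.4041  stride 1/|dx|=2.0000 1/|dy|=1.1547
    cross y-line → (3,5), t=0.4041
    cross x-line → (4,5), t=0.6400
    cross y-line → (4,6), t=1.5588
    cross x-line → (5,6), t=2.6400
    cross y-line → (5,7), t=2.7135 (wall)
  → r_2 = 2.7135
beam 3: φ=-45°, α=105°
  d=(-0.2588,0.9659)  start (3,4)  tX=2.6273 tY=0.3623  stride 1/|dx|=3.8637 1/|dy|=1.0353
    cross y-line → (3,5), t=0.3623
    cross y-line → (3,6), t=1.3976 (wall)
  → r_3 = 1.3976
beam 4: φ=0°, α=150°
  d=(-0.8660,0.5000)  start (3,4)  tX=0.7852 tY=0.7000  stride 1/|dx|=1.1547 1/|dy|=2.0000
    cross y-line → (3,5), t=0.7000
    cross x-line → (2,5), t=0.7852
    cross x-line → (1,5), t=1.9399
    cross y-line → (1,6), t=2.7000
    cross x-line → (0,6), t=3.0946 (wall)
  → r_4 = 3.0946
beam 5: φ=45°, α=195°
  d=(-0.9659,-0.2588)  start (3,4)  tX=0.7040 tY=2.5114  stride 1/|dx|=1.0353 1/|dy|=3.8637
    cross x-line → (2,4), t=0.7040
    cross x-line → (1,4), t=1.7393
    cross y-line → (1,3), t=2.5114
    cross x-line → (0,3), t=2.7745 (wall)
  → r_5 = 2.7745
beam 6: φ=90°, α=240°
  d=(-0.5000,-0.8660)  start (3,4)  tX=1.3600 tY=0.7506  stride 1/|dx|=2.0000 1/|dy|=1.1547
    cross y-line → (3,3), t=0.7506
    cross x-line → (2,3), t=1.3600 (wall)
  → r_6 = 1.3600
beam 7: φ=135°, α=285°
  d=(0.2588,-0.9659)  start (3,4)  tX=1.2364 tY=0.6729  stride 1/|dx|=3.8637 1/|dy|=1.0353
    cross y-line → (3,3), t=0.6729
    cross x-line → (4,3), t=1.2364
    cross y-line → (4,2), t=1.7082
    cross y-line → (4,1), t=2.7435
    cross y-line → (4,0), t=3.7788 (wall)
  → r_7 = 3.7788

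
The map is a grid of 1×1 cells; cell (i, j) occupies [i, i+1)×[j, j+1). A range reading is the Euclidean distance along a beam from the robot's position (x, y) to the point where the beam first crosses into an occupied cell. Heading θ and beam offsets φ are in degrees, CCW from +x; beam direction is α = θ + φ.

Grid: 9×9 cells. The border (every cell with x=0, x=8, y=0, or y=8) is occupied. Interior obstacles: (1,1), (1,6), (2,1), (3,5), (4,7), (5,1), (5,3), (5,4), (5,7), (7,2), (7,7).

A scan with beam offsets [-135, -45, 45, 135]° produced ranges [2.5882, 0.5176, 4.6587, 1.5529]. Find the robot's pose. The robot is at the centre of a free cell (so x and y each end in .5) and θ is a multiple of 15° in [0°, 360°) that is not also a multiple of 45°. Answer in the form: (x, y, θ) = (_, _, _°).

(x, y, θ) = (5.5, 6.5, 120°)

Candidates: 38 free-cell centres × 16 headings = 608 poses. Raycast each; keep the one whose scan matches to 4 dp.
  (3.5, 3.5, 195°): beam 1 = 4.0415 ≠ 2.5882 ✗
  (3.5, 1.5, 165°): beam 1 = 5.1962 ≠ 2.5882 ✗
  (2.5, 5.5, 30°): beam 1 = 3.6235 ≠ 2.5882 ✗
  (2.5, 7.5, 285°): beam 1 = 1.0000 ≠ 2.5882 ✗
  (4.5, 4.5, 75°): beam 1 = 1.0000 ≠ 2.5882 ✗
  …
  (5.5, 6.5, 120°): r_1=2.5882, r_2=0.5176, r_3=4.6587, r_4=1.5529 — all match ✓
Unique over the lattice → pose = (5.5, 6.5, 120°).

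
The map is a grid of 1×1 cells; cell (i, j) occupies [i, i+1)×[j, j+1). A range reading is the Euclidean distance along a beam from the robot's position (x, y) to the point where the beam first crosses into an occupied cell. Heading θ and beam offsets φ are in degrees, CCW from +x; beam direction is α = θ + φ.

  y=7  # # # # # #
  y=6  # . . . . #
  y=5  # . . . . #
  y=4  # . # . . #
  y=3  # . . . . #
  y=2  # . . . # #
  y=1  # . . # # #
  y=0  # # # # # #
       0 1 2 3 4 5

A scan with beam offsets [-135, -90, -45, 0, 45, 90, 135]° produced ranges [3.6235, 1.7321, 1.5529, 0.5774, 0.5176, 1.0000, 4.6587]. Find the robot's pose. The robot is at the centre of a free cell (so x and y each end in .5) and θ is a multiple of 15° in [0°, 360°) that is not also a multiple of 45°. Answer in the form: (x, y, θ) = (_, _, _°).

(x, y, θ) = (1.5, 5.5, 150°)

The pose lattice has 20·16 = 320 candidates. Test each by forward raycasting.
  (3.5, 6.5, 300°): beam 1 = 1.9319 ≠ 3.6235 ✗
  (4.5, 3.5, 195°): beam 1 = 1.0000 ≠ 3.6235 ✗
  (4.5, 5.5, 120°): beam 1 = 0.5176 ≠ 3.6235 ✗
  …
  (1.5, 5.5, 150°): r_1=3.6235, r_2=1.7321, r_3=1.5529, r_4=0.5774, r_5=0.5176, r_6=1.0000, r_7=4.6587 — all match ✓
No second candidate reproduces the full scan.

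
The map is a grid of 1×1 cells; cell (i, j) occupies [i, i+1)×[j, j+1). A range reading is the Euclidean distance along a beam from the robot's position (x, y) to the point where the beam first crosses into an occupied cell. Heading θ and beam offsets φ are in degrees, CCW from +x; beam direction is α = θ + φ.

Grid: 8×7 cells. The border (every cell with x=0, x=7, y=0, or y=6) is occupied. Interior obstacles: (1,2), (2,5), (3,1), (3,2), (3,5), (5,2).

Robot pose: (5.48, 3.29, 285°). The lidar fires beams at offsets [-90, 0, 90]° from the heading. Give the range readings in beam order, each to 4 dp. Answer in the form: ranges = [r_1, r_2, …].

ranges = [1.5322, 0.3002, 1.5736]

beam 1: φ=-90°, α=195°
  dir = (cos 195°, sin 195°) = (-0.9659, -0.2588); from cell (5,3)
  next x-line at t=0.4969, next y-line at t=1.1205; Δt_x=1.0353, Δt_y=3.8637
    x: enter (4,3) at t=0.4969
    y: enter (4,2) at t=1.1205
    x: enter (3,2) at t=1.5322 ← occupied
  → r_1 = 1.5322
beam 2: φ=0°, α=285°
  dir = (cos 285°, sin 285°) = (0.2588, -0.9659); from cell (5,3)
  next x-line at t=2.0091, next y-line at t=0.3002; Δt_x=3.8637, Δt_y=1.0353
    y: enter (5,2) at t=0.3002 ← occupied
  → r_2 = 0.3002
beam 3: φ=90°, α=15°
  dir = (cos 15°, sin 15°) = (0.9659, 0.2588); from cell (5,3)
  next x-line at t=0.5383, next y-line at t=2.7432; Δt_x=1.0353, Δt_y=3.8637
    x: enter (6,3) at t=0.5383
    x: enter (7,3) at t=1.5736 ← occupied
  → r_3 = 1.5736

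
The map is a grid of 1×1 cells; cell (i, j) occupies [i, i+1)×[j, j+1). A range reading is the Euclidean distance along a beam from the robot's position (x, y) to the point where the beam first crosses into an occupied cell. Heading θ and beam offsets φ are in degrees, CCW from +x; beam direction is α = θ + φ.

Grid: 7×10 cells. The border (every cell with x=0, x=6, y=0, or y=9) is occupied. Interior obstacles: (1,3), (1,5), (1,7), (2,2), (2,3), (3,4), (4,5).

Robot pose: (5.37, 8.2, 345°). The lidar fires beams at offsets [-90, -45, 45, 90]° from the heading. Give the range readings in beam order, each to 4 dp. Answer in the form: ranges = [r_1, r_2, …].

ranges = [2.2776, 1.2600, 0.7275, 0.8282]

beam 1: φ=-90°, α=255°
  direction (-0.2588, -0.9659); cell (5,8); t to first gridline: x 1.4296, y 0.2071 (then +3.8637 / +1.0353)
    (5,7) via y @ 0.2071
    (5,6) via y @ 1.2423
    (4,6) via x @ 1.4296
    (4,5) via y @ 2.2776  # hit
  → r_1 = 2.2776
beam 2: φ=-45°, α=300°
  direction (0.5000, -0.8660); cell (5,8); t to first gridline: x 1.2600, y 0.2309 (then +2.0000 / +1.1547)
    (5,7) via y @ 0.2309
    (6,7) via x @ 1.2600  # hit
  → r_2 = 1.2600
beam 3: φ=45°, α=30°
  direction (0.8660, 0.5000); cell (5,8); t to first gridline: x 0.7275, y 1.6000 (then +1.1547 / +2.0000)
    (6,8) via x @ 0.7275  # hit
  → r_3 = 0.7275
beam 4: φ=90°, α=75°
  direction (0.2588, 0.9659); cell (5,8); t to first gridline: x 2.4341, y 0.8282 (then +3.8637 / +1.0353)
    (5,9) via y @ 0.8282  # hit
  → r_4 = 0.8282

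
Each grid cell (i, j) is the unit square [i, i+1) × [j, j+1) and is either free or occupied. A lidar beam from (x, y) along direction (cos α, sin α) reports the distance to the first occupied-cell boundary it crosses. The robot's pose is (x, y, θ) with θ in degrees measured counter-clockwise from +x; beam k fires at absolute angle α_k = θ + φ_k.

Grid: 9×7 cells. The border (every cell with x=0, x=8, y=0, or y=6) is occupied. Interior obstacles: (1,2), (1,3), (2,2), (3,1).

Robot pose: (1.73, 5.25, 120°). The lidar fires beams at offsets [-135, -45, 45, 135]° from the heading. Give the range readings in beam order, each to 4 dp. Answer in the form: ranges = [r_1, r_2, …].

ranges = [6.4912, 0.7765, 0.7558, 1.2941]

beam 1: φ=-135°, α=345°
  dir = (cos 345°, sin 345°) = (0.9659, -0.2588); from cell (1,5)
  next x-line at t=0.2795, next y-line at t=0.9659; Δt_x=1.0353, Δt_y=3.8637
    x: enter (2,5) at t=0.2795
    y: enter (2,4) at t=0.9659
    x: enter (3,4) at t=1.3148
    x: enter (4,4) at t=2.3501
    x: enter (5,4) at t=3.3854
    x: enter (6,4) at t=4.4206
    y: enter (6,3) at t=4.8296
    x: enter (7,3) at t=5.4559
    x: enter (8,3) at t=6.4912 ← occupied
  → r_1 = 6.4912
beam 2: φ=-45°, α=75°
  dir = (cos 75°, sin 75°) = (0.2588, 0.9659); from cell (1,5)
  next x-line at t=1.0432, next y-line at t=0.7765; Δt_x=3.8637, Δt_y=1.0353
    y: enter (1,6) at t=0.7765 ← occupied
  → r_2 = 0.7765
beam 3: φ=45°, α=165°
  dir = (cos 165°, sin 165°) = (-0.9659, 0.2588); from cell (1,5)
  next x-line at t=0.7558, next y-line at t=2.8978; Δt_x=1.0353, Δt_y=3.8637
    x: enter (0,5) at t=0.7558 ← occupied
  → r_3 = 0.7558
beam 4: φ=135°, α=255°
  dir = (cos 255°, sin 255°) = (-0.2588, -0.9659); from cell (1,5)
  next x-line at t=2.8205, next y-line at t=0.2588; Δt_x=3.8637, Δt_y=1.0353
    y: enter (1,4) at t=0.2588
    y: enter (1,3) at t=1.2941 ← occupied
  → r_4 = 1.2941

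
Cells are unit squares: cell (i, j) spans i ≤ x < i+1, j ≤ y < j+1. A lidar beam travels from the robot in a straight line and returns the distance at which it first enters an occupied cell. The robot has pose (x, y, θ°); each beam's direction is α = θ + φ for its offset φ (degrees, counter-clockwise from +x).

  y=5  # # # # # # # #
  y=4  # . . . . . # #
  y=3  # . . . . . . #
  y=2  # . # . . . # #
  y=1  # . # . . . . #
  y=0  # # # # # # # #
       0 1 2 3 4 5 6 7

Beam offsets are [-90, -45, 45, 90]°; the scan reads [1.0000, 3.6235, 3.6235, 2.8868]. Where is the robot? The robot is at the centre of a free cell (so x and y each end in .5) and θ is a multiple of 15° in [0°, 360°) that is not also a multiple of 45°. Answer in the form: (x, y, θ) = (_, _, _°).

Enumerate (i+0.5, j+0.5, θ) over the 20 free cells and 16 admissible headings. For each, cast all 4 beams and compare to the given ranges.
  (5.5, 4.5, 120°): beam 1 = 0.5774 ≠ 1.0000 ✗
  (1.5, 3.5, 285°): beam 1 = 0.5176 ≠ 1.0000 ✗
  (5.5, 1.5, 210°): beam 1 = 4.0415 ≠ 1.0000 ✗
  …
  (4.5, 4.5, 240°): r_1=1.0000, r_2=3.6235, r_3=3.6235, r_4=2.8868 — all match ✓
Only this pose fits every beam.

(x, y, θ) = (4.5, 4.5, 240°)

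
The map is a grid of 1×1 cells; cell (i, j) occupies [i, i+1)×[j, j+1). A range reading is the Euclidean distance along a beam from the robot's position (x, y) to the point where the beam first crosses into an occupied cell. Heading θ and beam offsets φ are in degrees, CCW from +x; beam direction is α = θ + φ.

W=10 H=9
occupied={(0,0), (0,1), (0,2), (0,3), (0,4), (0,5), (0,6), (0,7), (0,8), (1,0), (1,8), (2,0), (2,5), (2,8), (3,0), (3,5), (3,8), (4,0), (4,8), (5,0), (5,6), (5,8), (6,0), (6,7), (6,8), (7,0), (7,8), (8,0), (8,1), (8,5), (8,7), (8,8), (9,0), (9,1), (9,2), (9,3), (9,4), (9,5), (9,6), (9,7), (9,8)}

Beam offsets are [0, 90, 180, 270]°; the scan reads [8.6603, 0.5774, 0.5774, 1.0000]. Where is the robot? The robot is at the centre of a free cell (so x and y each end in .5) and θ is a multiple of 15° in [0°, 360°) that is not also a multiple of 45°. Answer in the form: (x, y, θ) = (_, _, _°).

(x, y, θ) = (1.5, 7.5, 330°)

Candidates: 49 free-cell centres × 16 headings = 784 poses. Raycast each; keep the one whose scan matches to 4 dp.
  (7.5, 5.5, 15°): beam 1 = 0.5176 ≠ 8.6603 ✗
  (4.5, 6.5, 15°): beam 1 = 0.5176 ≠ 8.6603 ✗
  (1.5, 4.5, 330°): beam 1 = 7.0000 ≠ 8.6603 ✗
  …
  (1.5, 7.5, 330°): r_1=8.6603, r_2=0.5774, r_3=0.5774, r_4=1.0000 — all match ✓
Unique over the lattice → pose = (1.5, 7.5, 330°).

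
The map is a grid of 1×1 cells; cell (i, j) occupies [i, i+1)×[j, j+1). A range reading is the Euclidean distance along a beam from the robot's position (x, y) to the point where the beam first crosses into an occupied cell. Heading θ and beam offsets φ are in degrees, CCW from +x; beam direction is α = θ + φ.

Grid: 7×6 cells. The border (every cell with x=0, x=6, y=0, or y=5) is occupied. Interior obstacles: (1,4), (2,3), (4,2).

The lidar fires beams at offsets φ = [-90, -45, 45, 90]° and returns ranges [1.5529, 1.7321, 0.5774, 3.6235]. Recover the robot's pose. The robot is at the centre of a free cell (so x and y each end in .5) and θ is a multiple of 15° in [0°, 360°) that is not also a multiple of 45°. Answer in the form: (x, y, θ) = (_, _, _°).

(x, y, θ) = (4.5, 1.5, 75°)

The pose lattice has 17·16 = 272 candidates. Test each by forward raycasting.
  (2.5, 1.5, 300°): beam 1 = 1.0000 ≠ 1.5529 ✗
  (3.5, 1.5, 105°): beam 1 = 2.5882 ≠ 1.5529 ✗
  (2.5, 1.5, 240°): beam 1 = 1.7321 ≠ 1.5529 ✗
  (4.5, 4.5, 120°): beam 1 = 1.0000 ≠ 1.5529 ✗
  (5.5, 3.5, 15°): beam 1 = 1.9319 ≠ 1.5529 ✗
  …
  (4.5, 1.5, 75°): r_1=1.5529, r_2=1.7321, r_3=0.5774, r_4=3.6235 — all match ✓
No second candidate reproduces the full scan.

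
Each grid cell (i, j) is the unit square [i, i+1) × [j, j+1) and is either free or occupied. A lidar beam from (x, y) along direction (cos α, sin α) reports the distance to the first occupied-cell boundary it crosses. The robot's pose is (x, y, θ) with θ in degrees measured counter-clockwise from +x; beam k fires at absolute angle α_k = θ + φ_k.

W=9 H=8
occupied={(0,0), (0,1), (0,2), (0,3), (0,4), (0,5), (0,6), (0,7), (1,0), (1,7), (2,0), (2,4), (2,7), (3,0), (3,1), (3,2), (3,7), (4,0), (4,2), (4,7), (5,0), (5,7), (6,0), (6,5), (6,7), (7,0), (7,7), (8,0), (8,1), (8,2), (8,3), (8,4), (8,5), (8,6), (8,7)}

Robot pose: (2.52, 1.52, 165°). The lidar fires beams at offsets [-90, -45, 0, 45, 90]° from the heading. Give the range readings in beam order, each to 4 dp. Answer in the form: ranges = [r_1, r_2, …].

beam 1: φ=-90°, α=75°
  dir = (cos 75°, sin 75°) = (0.2588, 0.9659); from cell (2,1)
  next x-line at t=1.8546, next y-line at t=0.4969; Δt_x=3.8637, Δt_y=1.0353
    y: enter (2,2) at t=0.4969
    y: enter (2,3) at t=1.5322
    x: enter (3,3) at t=1.8546
    y: enter (3,4) at t=2.5675
    y: enter (3,5) at t=3.6028
    y: enter (3,6) at t=4.6380
    y: enter (3,7) at t=5.6733 ← occupied
  → r_1 = 5.6733
beam 2: φ=-45°, α=120°
  dir = (cos 120°, sin 120°) = (-0.5000, 0.8660); from cell (2,1)
  next x-line at t=1.0400, next y-line at t=0.5543; Δt_x=2.0000, Δt_y=1.1547
    y: enter (2,2) at t=0.5543
    x: enter (1,2) at t=1.0400
    y: enter (1,3) at t=1.7090
    y: enter (1,4) at t=2.8637
    x: enter (0,4) at t=3.0400 ← occupied
  → r_2 = 3.0400
beam 3: φ=0°, α=165°
  dir = (cos 165°, sin 165°) = (-0.9659, 0.2588); from cell (2,1)
  next x-line at t=0.5383, next y-line at t=1.8546; Δt_x=1.0353, Δt_y=3.8637
    x: enter (1,1) at t=0.5383
    x: enter (0,1) at t=1.5736 ← occupied
  → r_3 = 1.5736
beam 4: φ=45°, α=210°
  dir = (cos 210°, sin 210°) = (-0.8660, -0.5000); from cell (2,1)
  next x-line at t=0.6004, next y-line at t=1.0400; Δt_x=1.1547, Δt_y=2.0000
    x: enter (1,1) at t=0.6004
    y: enter (1,0) at t=1.0400 ← occupied
  → r_4 = 1.0400
beam 5: φ=90°, α=255°
  dir = (cos 255°, sin 255°) = (-0.2588, -0.9659); from cell (2,1)
  next x-line at t=2.0091, next y-line at t=0.5383; Δt_x=3.8637, Δt_y=1.0353
    y: enter (2,0) at t=0.5383 ← occupied
  → r_5 = 0.5383

ranges = [5.6733, 3.0400, 1.5736, 1.0400, 0.5383]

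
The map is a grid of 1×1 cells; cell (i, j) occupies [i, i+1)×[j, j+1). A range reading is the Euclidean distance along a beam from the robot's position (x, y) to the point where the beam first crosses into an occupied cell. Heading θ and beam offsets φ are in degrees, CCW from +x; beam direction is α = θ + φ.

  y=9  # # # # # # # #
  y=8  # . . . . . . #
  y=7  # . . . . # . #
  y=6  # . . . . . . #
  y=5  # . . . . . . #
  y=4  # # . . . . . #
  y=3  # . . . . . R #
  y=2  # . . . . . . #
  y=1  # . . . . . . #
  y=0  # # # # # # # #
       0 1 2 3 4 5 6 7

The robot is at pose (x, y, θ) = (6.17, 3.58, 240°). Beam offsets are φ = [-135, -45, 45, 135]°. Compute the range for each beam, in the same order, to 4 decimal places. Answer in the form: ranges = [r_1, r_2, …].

beam 1: φ=-135°, α=105°
  cosα=-0.2588 sinα=0.9659 | (6,3) | tMaxX 0.6568 tMaxY 0.4348 | tΔX 3.8637 tΔY 1.0353
    t=0.4348 [y] (6,4)
    t=0.6568 [x] (5,4)
    t=1.4701 [y] (5,5)
    t=2.5054 [y] (5,6)
    t=3.5406 [y] (5,7) — stop
  → r_1 = 3.5406
beam 2: φ=-45°, α=195°
  cosα=-0.9659 sinα=-0.2588 | (6,3) | tMaxX 0.1760 tMaxY 2.2409 | tΔX 1.0353 tΔY 3.8637
    t=0.1760 [x] (5,3)
    t=1.2113 [x] (4,3)
    t=2.2409 [y] (4,2)
    t=2.2465 [x] (3,2)
    t=3.2818 [x] (2,2)
    t=4.3171 [x] (1,2)
    t=5.3524 [x] (0,2) — stop
  → r_2 = 5.3524
beam 3: φ=45°, α=285°
  cosα=0.2588 sinα=-0.9659 | (6,3) | tMaxX 3.2069 tMaxY 0.6005 | tΔX 3.8637 tΔY 1.0353
    t=0.6005 [y] (6,2)
    t=1.6357 [y] (6,1)
    t=2.6710 [y] (6,0) — stop
  → r_3 = 2.6710
beam 4: φ=135°, α=15°
  cosα=0.9659 sinα=0.2588 | (6,3) | tMaxX 0.8593 tMaxY 1.6228 | tΔX 1.0353 tΔY 3.8637
    t=0.8593 [x] (7,3) — stop
  → r_4 = 0.8593

ranges = [3.5406, 5.3524, 2.6710, 0.8593]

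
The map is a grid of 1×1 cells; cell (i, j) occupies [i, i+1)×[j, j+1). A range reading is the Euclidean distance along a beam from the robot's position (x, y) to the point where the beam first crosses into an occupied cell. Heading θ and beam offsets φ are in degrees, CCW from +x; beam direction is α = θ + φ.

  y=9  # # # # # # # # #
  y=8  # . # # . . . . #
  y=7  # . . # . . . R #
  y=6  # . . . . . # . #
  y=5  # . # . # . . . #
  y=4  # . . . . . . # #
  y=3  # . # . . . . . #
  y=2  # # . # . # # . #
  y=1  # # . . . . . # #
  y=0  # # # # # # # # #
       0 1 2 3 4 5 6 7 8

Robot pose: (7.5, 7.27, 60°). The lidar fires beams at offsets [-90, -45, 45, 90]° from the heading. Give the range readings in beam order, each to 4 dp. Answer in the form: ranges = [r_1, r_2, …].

beam 1: φ=-90°, α=330°
  dir = (cos 330°, sin 330°) = (0.8660, -0.5000); from cell (7,7)
  next x-line at t=0.5774, next y-line at t=0.5400; Δt_x=1.1547, Δt_y=2.0000
    y: enter (7,6) at t=0.5400
    x: enter (8,6) at t=0.5774 ← occupied
  → r_1 = 0.5774
beam 2: φ=-45°, α=15°
  dir = (cos 15°, sin 15°) = (0.9659, 0.2588); from cell (7,7)
  next x-line at t=0.5176, next y-line at t=2.8205; Δt_x=1.0353, Δt_y=3.8637
    x: enter (8,7) at t=0.5176 ← occupied
  → r_2 = 0.5176
beam 3: φ=45°, α=105°
  dir = (cos 105°, sin 105°) = (-0.2588, 0.9659); from cell (7,7)
  next x-line at t=1.9319, next y-line at t=0.7558; Δt_x=3.8637, Δt_y=1.0353
    y: enter (7,8) at t=0.7558
    y: enter (7,9) at t=1.7910 ← occupied
  → r_3 = 1.7910
beam 4: φ=90°, α=150°
  dir = (cos 150°, sin 150°) = (-0.8660, 0.5000); from cell (7,7)
  next x-line at t=0.5774, next y-line at t=1.4600; Δt_x=1.1547, Δt_y=2.0000
    x: enter (6,7) at t=0.5774
    y: enter (6,8) at t=1.4600
    x: enter (5,8) at t=1.7321
    x: enter (4,8) at t=2.8868
    y: enter (4,9) at t=3.4600 ← occupied
  → r_4 = 3.4600

ranges = [0.5774, 0.5176, 1.7910, 3.4600]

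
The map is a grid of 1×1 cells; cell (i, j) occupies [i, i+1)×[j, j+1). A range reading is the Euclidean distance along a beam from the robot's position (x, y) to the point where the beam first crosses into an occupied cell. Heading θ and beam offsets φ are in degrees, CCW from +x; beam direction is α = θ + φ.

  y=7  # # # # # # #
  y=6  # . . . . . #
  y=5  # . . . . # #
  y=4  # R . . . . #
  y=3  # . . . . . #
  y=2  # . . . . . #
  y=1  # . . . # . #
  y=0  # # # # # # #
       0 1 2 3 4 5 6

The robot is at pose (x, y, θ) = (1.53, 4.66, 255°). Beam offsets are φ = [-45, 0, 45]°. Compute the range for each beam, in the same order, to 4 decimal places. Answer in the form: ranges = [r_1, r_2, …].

beam 1: φ=-45°, α=210°
  d=(-0.8660,-0.5000)  start (1,4)  tX=0.6120 tY=1.3200  stride 1/|dx|=1.1547 1/|dy|=2.0000
    cross x-line → (0,4), t=0.6120 (wall)
  → r_1 = 0.6120
beam 2: φ=0°, α=255°
  d=(-0.2588,-0.9659)  start (1,4)  tX=2.0478 tY=0.6833  stride 1/|dx|=3.8637 1/|dy|=1.0353
    cross y-line → (1,3), t=0.6833
    cross y-line → (1,2), t=1.7186
    cross x-line → (0,2), t=2.0478 (wall)
  → r_2 = 2.0478
beam 3: φ=45°, α=300°
  d=(0.5000,-0.8660)  start (1,4)  tX=0.9400 tY=0.7621  stride 1/|dx|=2.0000 1/|dy|=1.1547
    cross y-line → (1,3), t=0.7621
    cross x-line → (2,3), t=0.9400
    cross y-line → (2,2), t=1.9168
    cross x-line → (3,2), t=2.9400
    cross y-line → (3,1), t=3.0715
    cross y-line → (3,0), t=4.2262 (wall)
  → r_3 = 4.2262

ranges = [0.6120, 2.0478, 4.2262]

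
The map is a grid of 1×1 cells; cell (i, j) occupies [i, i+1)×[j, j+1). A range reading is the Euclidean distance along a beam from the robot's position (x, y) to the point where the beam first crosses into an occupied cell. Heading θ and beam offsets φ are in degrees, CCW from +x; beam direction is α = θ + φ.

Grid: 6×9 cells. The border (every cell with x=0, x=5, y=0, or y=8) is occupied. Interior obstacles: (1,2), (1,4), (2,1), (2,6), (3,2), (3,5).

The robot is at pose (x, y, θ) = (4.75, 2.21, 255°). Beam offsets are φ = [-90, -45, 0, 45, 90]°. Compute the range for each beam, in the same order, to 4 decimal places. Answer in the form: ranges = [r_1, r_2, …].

ranges = [0.7765, 2.0207, 1.2527, 0.5000, 0.2588]

beam 1: φ=-90°, α=165°
  dir = (cos 165°, sin 165°) = (-0.9659, 0.2588); from cell (4,2)
  next x-line at t=0.7765, next y-line at t=3.0523; Δt_x=1.0353, Δt_y=3.8637
    x: enter (3,2) at t=0.7765 ← occupied
  → r_1 = 0.7765
beam 2: φ=-45°, α=210°
  dir = (cos 210°, sin 210°) = (-0.8660, -0.5000); from cell (4,2)
  next x-line at t=0.8660, next y-line at t=0.4200; Δt_x=1.1547, Δt_y=2.0000
    y: enter (4,1) at t=0.4200
    x: enter (3,1) at t=0.8660
    x: enter (2,1) at t=2.0207 ← occupied
  → r_2 = 2.0207
beam 3: φ=0°, α=255°
  dir = (cos 255°, sin 255°) = (-0.2588, -0.9659); from cell (4,2)
  next x-line at t=2.8978, next y-line at t=0.2174; Δt_x=3.8637, Δt_y=1.0353
    y: enter (4,1) at t=0.2174
    y: enter (4,0) at t=1.2527 ← occupied
  → r_3 = 1.2527
beam 4: φ=45°, α=300°
  dir = (cos 300°, sin 300°) = (0.5000, -0.8660); from cell (4,2)
  next x-line at t=0.5000, next y-line at t=0.2425; Δt_x=2.0000, Δt_y=1.1547
    y: enter (4,1) at t=0.2425
    x: enter (5,1) at t=0.5000 ← occupied
  → r_4 = 0.5000
beam 5: φ=90°, α=345°
  dir = (cos 345°, sin 345°) = (0.9659, -0.2588); from cell (4,2)
  next x-line at t=0.2588, next y-line at t=0.8114; Δt_x=1.0353, Δt_y=3.8637
    x: enter (5,2) at t=0.2588 ← occupied
  → r_5 = 0.2588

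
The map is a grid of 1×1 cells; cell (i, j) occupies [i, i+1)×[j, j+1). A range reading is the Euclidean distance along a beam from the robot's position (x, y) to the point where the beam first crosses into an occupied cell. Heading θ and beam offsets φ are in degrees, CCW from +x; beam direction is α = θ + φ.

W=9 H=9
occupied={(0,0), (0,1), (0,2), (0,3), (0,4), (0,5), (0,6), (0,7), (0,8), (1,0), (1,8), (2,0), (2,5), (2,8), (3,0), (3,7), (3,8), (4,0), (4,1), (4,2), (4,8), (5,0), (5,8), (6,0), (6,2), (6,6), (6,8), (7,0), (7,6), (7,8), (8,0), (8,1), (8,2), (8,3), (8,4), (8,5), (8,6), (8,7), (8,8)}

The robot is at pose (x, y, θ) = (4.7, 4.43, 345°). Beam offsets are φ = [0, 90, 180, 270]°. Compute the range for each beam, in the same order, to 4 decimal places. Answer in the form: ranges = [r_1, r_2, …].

beam 1: φ=0°, α=345°
  d=(0.9659,-0.2588)  start (4,4)  tX=0.3106 tY=1.6614  stride 1/|dx|=1.0353 1/|dy|=3.8637
    cross x-line → (5,4), t=0.3106
    cross x-line → (6,4), t=1.3459
    cross y-line → (6,3), t=1.6614
    cross x-line → (7,3), t=2.3811
    cross x-line → (8,3), t=3.4164 (wall)
  → r_1 = 3.4164
beam 2: φ=90°, α=75°
  d=(0.2588,0.9659)  start (4,4)  tX=1.1591 tY=0.5901  stride 1/|dx|=3.8637 1/|dy|=1.0353
    cross y-line → (4,5), t=0.5901
    cross x-line → (5,5), t=1.1591
    cross y-line → (5,6), t=1.6254
    cross y-line → (5,7), t=2.6607
    cross y-line → (5,8), t=3.6959 (wall)
  → r_2 = 3.6959
beam 3: φ=180°, α=165°
  d=(-0.9659,0.2588)  start (4,4)  tX=0.7247 tY=2.2023  stride 1/|dx|=1.0353 1/|dy|=3.8637
    cross x-line → (3,4), t=0.7247
    cross x-line → (2,4), t=1.7600
    cross y-line → (2,5), t=2.2023 (wall)
  → r_3 = 2.2023
beam 4: φ=270°, α=255°
  d=(-0.2588,-0.9659)  start (4,4)  tX=2.7046 tY=0.4452  stride 1/|dx|=3.8637 1/|dy|=1.0353
    cross y-line → (4,3), t=0.4452
    cross y-line → (4,2), t=1.4804 (wall)
  → r_4 = 1.4804

ranges = [3.4164, 3.6959, 2.2023, 1.4804]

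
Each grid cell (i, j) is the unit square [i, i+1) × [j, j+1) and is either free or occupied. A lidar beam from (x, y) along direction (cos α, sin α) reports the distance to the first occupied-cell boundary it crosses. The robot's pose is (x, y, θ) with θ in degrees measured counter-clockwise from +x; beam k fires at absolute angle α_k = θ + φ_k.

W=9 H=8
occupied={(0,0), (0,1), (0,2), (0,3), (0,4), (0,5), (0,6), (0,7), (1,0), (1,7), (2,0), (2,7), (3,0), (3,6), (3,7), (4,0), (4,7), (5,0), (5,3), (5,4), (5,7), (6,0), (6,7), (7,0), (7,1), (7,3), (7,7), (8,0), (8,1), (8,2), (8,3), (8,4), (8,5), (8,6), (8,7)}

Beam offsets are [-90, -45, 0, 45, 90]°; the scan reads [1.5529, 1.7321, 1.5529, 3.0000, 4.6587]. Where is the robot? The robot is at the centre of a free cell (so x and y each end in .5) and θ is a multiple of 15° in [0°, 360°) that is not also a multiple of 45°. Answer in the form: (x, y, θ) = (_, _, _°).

Enumerate (i+0.5, j+0.5, θ) over the 37 free cells and 16 admissible headings. For each, cast all 5 beams and compare to the given ranges.
  (2.5, 4.5, 150°): beam 1 = 1.7321 ≠ 1.5529 ✗
  (2.5, 3.5, 345°): beam 1 = 2.5882 ≠ 1.5529 ✗
  (2.5, 5.5, 30°): beam 1 = 5.1962 ≠ 1.5529 ✗
  (3.5, 5.5, 165°): beam 1 = 0.5176 ≠ 1.5529 ✗
  (3.5, 4.5, 210°): beam 1 = 2.8868 ≠ 1.5529 ✗
  …
  (2.5, 5.5, 195°): r_1=1.5529, r_2=1.7321, r_3=1.5529, r_4=3.0000, r_5=4.6587 — all match ✓
No second candidate reproduces the full scan.

(x, y, θ) = (2.5, 5.5, 195°)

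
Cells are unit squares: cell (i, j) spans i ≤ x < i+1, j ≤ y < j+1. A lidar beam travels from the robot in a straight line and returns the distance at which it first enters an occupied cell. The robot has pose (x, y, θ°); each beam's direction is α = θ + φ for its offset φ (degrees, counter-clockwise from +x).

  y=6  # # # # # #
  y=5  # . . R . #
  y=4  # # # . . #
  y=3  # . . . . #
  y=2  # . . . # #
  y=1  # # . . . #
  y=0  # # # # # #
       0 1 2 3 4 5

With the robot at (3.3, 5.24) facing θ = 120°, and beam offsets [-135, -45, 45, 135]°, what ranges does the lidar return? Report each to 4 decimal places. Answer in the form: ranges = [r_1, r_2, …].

beam 1: φ=-135°, α=345°
  dir = (cos 345°, sin 345°) = (0.9659, -0.2588); from cell (3,5)
  next x-line at t=0.7247, next y-line at t=0.9273; Δt_x=1.0353, Δt_y=3.8637
    x: enter (4,5) at t=0.7247
    y: enter (4,4) at t=0.9273
    x: enter (5,4) at t=1.7600 ← occupied
  → r_1 = 1.7600
beam 2: φ=-45°, α=75°
  dir = (cos 75°, sin 75°) = (0.2588, 0.9659); from cell (3,5)
  next x-line at t=2.7046, next y-line at t=0.7868; Δt_x=3.8637, Δt_y=1.0353
    y: enter (3,6) at t=0.7868 ← occupied
  → r_2 = 0.7868
beam 3: φ=45°, α=165°
  dir = (cos 165°, sin 165°) = (-0.9659, 0.2588); from cell (3,5)
  next x-line at t=0.3106, next y-line at t=2.9364; Δt_x=1.0353, Δt_y=3.8637
    x: enter (2,5) at t=0.3106
    x: enter (1,5) at t=1.3459
    x: enter (0,5) at t=2.3811 ← occupied
  → r_3 = 2.3811
beam 4: φ=135°, α=255°
  dir = (cos 255°, sin 255°) = (-0.2588, -0.9659); from cell (3,5)
  next x-line at t=1.1591, next y-line at t=0.2485; Δt_x=3.8637, Δt_y=1.0353
    y: enter (3,4) at t=0.2485
    x: enter (2,4) at t=1.1591 ← occupied
  → r_4 = 1.1591

ranges = [1.7600, 0.7868, 2.3811, 1.1591]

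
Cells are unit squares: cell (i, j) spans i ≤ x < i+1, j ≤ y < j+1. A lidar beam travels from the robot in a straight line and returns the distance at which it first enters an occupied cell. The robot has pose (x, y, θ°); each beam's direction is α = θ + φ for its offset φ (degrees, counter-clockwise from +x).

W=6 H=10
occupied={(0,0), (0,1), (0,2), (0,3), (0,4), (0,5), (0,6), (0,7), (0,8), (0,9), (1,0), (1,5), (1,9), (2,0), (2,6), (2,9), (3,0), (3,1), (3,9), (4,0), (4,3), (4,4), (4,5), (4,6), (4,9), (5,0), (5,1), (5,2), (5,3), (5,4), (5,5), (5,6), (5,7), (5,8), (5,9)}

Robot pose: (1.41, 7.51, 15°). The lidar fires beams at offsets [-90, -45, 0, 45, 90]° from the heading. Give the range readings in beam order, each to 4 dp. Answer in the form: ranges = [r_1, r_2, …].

beam 1: φ=-90°, α=285°
  d=(0.2588,-0.9659)  start (1,7)  tX=2.2796 tY=0.5280  stride 1/|dx|=3.8637 1/|dy|=1.0353
    cross y-line → (1,6), t=0.5280
    cross y-line → (1,5), t=1.5633 (wall)
  → r_1 = 1.5633
beam 2: φ=-45°, α=330°
  d=(0.8660,-0.5000)  start (1,7)  tX=0.6813 tY=1.0200  stride 1/|dx|=1.1547 1/|dy|=2.0000
    cross x-line → (2,7), t=0.6813
    cross y-line → (2,6), t=1.0200 (wall)
  → r_2 = 1.0200
beam 3: φ=0°, α=15°
  d=(0.9659,0.2588)  start (1,7)  tX=0.6108 tY=1.8932  stride 1/|dx|=1.0353 1/|dy|=3.8637
    cross x-line → (2,7), t=0.6108
    cross x-line → (3,7), t=1.6461
    cross y-line → (3,8), t=1.8932
    cross x-line → (4,8), t=2.6814
    cross x-line → (5,8), t=3.7166 (wall)
  → r_3 = 3.7166
beam 4: φ=45°, α=60°
  d=(0.5000,0.8660)  start (1,7)  tX=1.1800 tY=0.5658  stride 1/|dx|=2.0000 1/|dy|=1.1547
    cross y-line → (1,8), t=0.5658
    cross x-line → (2,8), t=1.1800
    cross y-line → (2,9), t=1.7205 (wall)
  → r_4 = 1.7205
beam 5: φ=90°, α=105°
  d=(-0.2588,0.9659)  start (1,7)  tX=1.5841 tY=0.5073  stride 1/|dx|=3.8637 1/|dy|=1.0353
    cross y-line → (1,8), t=0.5073
    cross y-line → (1,9), t=1.5426 (wall)
  → r_5 = 1.5426

ranges = [1.5633, 1.0200, 3.7166, 1.7205, 1.5426]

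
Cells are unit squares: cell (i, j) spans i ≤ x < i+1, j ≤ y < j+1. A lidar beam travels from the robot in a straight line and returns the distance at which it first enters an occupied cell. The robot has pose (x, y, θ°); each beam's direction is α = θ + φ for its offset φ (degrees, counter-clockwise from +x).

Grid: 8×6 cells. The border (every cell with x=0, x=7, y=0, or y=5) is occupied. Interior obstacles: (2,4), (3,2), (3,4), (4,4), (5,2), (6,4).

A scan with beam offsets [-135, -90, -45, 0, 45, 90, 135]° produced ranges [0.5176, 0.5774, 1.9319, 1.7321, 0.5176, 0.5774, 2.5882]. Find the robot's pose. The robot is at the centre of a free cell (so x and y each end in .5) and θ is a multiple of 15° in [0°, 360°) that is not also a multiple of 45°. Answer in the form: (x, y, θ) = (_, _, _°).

The pose lattice has 18·16 = 288 candidates. Test each by forward raycasting.
  (1.5, 4.5, 60°): beam 1 = 3.6235 ≠ 0.5176 ✗
  (2.5, 2.5, 330°): beam 1 = 1.5529 ≠ 0.5176 ✗
  (2.5, 1.5, 240°): beam 1 = 3.6235 ≠ 0.5176 ✗
  …
  (3.5, 1.5, 30°): r_1=0.5176, r_2=0.5774, r_3=1.9319, r_4=1.7321, r_5=0.5176, r_6=0.5774, r_7=2.5882 — all match ✓
No second candidate reproduces the full scan.

(x, y, θ) = (3.5, 1.5, 30°)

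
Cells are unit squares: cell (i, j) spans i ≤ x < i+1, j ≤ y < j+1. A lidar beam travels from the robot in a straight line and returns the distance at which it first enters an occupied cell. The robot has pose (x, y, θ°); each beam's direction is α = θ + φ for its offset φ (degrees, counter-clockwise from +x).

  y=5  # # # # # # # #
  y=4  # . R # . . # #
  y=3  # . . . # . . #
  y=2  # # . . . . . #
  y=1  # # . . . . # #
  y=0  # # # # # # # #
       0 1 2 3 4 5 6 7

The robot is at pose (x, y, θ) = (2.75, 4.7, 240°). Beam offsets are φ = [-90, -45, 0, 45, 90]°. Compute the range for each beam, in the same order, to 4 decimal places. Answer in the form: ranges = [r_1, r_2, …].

ranges = [0.6000, 1.8117, 1.9630, 3.8305, 0.2887]

beam 1: φ=-90°, α=150°
  direction (-0.8660, 0.5000); cell (2,4); t to first gridline: x 0.8660, y 0.6000 (then +1.1547 / +2.0000)
    (2,5) via y @ 0.6000  # hit
  → r_1 = 0.6000
beam 2: φ=-45°, α=195°
  direction (-0.9659, -0.2588); cell (2,4); t to first gridline: x 0.7765, y 2.7046 (then +1.0353 / +3.8637)
    (1,4) via x @ 0.7765
    (0,4) via x @ 1.8117  # hit
  → r_2 = 1.8117
beam 3: φ=0°, α=240°
  direction (-0.5000, -0.8660); cell (2,4); t to first gridline: x 1.5000, y 0.8083 (then +2.0000 / +1.1547)
    (2,3) via y @ 0.8083
    (1,3) via x @ 1.5000
    (1,2) via y @ 1.9630  # hit
  → r_3 = 1.9630
beam 4: φ=45°, α=285°
  direction (0.2588, -0.9659); cell (2,4); t to first gridline: x 0.9659, y 0.7247 (then +3.8637 / +1.0353)
    (2,3) via y @ 0.7247
    (3,3) via x @ 0.9659
    (3,2) via y @ 1.7600
    (3,1) via y @ 2.7952
    (3,0) via y @ 3.8305  # hit
  → r_4 = 3.8305
beam 5: φ=90°, α=330°
  direction (0.8660, -0.5000); cell (2,4); t to first gridline: x 0.2887, y 1.4000 (then +1.1547 / +2.0000)
    (3,4) via x @ 0.2887  # hit
  → r_5 = 0.2887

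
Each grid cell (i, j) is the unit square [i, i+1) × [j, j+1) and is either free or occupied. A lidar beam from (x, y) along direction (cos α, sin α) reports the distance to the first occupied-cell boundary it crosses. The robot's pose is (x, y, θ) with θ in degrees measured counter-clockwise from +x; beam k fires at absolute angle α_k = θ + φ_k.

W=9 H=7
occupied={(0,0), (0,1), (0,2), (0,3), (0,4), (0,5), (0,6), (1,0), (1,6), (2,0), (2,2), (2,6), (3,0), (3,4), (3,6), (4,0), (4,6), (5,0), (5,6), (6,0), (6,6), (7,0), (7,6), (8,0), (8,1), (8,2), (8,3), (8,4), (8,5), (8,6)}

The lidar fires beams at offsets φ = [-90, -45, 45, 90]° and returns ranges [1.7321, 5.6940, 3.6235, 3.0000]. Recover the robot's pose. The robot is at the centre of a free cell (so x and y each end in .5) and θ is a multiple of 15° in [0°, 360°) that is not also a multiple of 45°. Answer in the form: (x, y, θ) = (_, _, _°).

Enumerate (i+0.5, j+0.5, θ) over the 33 free cells and 16 admissible headings. For each, cast all 4 beams and compare to the given ranges.
  (1.5, 2.5, 15°): beam 1 = 1.5529 ≠ 1.7321 ✗
  (6.5, 1.5, 240°): beam 1 = 6.3509 ≠ 1.7321 ✗
  (4.5, 2.5, 120°): beam 1 = 4.0415 ≠ 1.7321 ✗
  (5.5, 2.5, 300°): beam 1 = 3.0000 ≠ 1.7321 ✗
  …
  (6.5, 4.5, 210°): r_1=1.7321, r_2=5.6940, r_3=3.6235, r_4=3.0000 — all match ✓
No second candidate reproduces the full scan.

(x, y, θ) = (6.5, 4.5, 210°)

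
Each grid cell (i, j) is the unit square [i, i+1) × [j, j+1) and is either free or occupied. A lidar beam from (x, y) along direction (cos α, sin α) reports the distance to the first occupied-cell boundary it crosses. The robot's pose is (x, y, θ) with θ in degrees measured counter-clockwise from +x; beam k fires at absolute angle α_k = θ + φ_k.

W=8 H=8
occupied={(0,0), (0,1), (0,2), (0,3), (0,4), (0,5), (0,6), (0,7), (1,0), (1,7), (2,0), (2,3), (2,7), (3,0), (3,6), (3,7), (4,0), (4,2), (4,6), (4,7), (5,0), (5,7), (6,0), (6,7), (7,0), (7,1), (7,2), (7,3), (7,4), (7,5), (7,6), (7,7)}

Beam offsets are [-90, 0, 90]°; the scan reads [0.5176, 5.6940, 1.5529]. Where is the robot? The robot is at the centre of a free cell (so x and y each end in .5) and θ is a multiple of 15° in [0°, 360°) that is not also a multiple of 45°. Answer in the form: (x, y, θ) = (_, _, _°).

Enumerate (i+0.5, j+0.5, θ) over the 32 free cells and 16 admissible headings. For each, cast all 3 beams and compare to the given ranges.
  (5.5, 3.5, 255°): beam 1 = 4.6587 ≠ 0.5176 ✗
  (1.5, 2.5, 150°): beam 1 = 1.0000 ≠ 0.5176 ✗
  (4.5, 3.5, 75°): beam 1 = 2.5882 ≠ 0.5176 ✗
  (5.5, 5.5, 195°): beam 1 = 1.5529 ≠ 0.5176 ✗
  (6.5, 5.5, 15°): beam 1 = 1.9319 ≠ 0.5176 ✗
  …
  (5.5, 6.5, 285°): r_1=0.5176, r_2=5.6940, r_3=1.5529 — all match ✓
Only this pose fits every beam.

(x, y, θ) = (5.5, 6.5, 285°)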